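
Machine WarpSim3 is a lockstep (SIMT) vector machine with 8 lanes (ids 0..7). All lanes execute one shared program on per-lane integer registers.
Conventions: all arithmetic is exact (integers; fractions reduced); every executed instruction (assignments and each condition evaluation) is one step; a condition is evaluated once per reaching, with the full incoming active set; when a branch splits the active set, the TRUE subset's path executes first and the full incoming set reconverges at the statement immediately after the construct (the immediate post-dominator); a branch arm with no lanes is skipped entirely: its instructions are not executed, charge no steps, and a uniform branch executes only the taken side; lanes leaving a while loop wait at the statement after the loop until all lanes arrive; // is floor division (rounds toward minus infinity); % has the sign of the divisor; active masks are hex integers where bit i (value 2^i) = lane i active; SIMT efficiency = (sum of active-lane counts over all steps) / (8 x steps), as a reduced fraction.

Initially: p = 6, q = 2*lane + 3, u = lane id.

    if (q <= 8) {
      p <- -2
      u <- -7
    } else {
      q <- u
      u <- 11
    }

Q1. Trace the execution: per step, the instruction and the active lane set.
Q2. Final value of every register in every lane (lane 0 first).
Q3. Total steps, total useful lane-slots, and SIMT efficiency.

step 0: eval (q <= 8)                0xff
step 1: p <- -2                      0x07
step 2: u <- -7                      0x07
step 3: q <- u                       0xf8
step 4: u <- 11                      0xf8

Answer: 5 steps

p: -2,-2,-2,6,6,6,6,6
q: 3,5,7,3,4,5,6,7
u: -7,-7,-7,11,11,11,11,11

steps = 5; useful = 24; efficiency = 24/40 = 3/5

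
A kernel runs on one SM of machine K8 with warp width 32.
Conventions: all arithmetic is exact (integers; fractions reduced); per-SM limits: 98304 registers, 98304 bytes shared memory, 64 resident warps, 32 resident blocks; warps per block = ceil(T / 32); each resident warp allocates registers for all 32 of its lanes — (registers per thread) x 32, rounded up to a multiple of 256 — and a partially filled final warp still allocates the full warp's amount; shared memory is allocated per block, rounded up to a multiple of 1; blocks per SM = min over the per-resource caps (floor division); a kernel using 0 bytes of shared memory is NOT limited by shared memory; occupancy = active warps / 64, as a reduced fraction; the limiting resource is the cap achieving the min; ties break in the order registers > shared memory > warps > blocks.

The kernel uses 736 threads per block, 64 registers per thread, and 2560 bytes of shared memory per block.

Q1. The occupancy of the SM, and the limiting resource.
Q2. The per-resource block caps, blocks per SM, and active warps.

Answer: occupancy 23/32, limited by registers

registers: 2 blocks
shared memory: 38 blocks
warps: 2 blocks
blocks: 32 blocks

Answer: 2 blocks, 46 active warps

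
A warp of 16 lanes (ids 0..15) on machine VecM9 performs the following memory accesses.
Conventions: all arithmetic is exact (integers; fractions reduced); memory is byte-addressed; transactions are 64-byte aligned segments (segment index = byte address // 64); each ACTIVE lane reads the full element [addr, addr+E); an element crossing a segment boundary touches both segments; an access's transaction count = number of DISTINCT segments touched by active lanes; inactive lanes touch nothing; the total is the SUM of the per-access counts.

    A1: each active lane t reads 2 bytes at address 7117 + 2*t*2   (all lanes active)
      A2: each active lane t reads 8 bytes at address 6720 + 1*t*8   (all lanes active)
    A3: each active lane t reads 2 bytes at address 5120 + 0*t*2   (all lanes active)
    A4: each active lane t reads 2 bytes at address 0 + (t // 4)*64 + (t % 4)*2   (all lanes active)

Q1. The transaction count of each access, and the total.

A1: 2 transactions
A2: 2 transactions
A3: 1 transaction
A4: 4 transactions

Answer: 2,2,1,4; total 9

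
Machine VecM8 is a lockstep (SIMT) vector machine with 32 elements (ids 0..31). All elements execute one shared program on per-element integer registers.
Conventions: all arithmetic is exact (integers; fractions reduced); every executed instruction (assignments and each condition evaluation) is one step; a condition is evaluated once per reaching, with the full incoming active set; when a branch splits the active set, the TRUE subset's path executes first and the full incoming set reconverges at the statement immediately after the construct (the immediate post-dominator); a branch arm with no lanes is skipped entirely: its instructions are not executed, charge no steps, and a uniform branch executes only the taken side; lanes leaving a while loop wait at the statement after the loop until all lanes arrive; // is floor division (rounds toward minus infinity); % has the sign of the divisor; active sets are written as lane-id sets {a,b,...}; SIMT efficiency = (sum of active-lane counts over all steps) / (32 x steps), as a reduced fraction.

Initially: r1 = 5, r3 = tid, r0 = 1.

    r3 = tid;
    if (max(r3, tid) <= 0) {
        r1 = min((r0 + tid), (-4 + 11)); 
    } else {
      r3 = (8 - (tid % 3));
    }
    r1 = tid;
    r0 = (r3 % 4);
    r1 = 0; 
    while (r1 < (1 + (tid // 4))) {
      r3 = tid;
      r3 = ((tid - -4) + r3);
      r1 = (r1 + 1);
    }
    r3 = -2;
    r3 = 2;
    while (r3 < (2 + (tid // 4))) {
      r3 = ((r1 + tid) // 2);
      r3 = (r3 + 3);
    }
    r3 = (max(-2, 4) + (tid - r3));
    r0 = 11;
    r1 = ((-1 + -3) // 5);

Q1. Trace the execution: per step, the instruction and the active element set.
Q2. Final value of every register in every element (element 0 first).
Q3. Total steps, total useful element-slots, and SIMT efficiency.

step 0: r3 <- tid                    {0,1,2,3,4,5,6,7,8,9,10,11,12,13,14,15,16,17,18,19,20,21,22,23,24,25,26,27,28,29,30,31}
step 1: eval (max(r3, tid) <= 0)     {0,1,2,3,4,5,6,7,8,9,10,11,12,13,14,15,16,17,18,19,20,21,22,23,24,25,26,27,28,29,30,31}
step 2: r1 <- min((r0 + tid), (-4 + 11)) {0}
step 3: r3 <- (8 - (tid % 3))        {1,2,3,4,5,6,7,8,9,10,11,12,13,14,15,16,17,18,19,20,21,22,23,24,25,26,27,28,29,30,31}
step 4: r1 <- tid                    {0,1,2,3,4,5,6,7,8,9,10,11,12,13,14,15,16,17,18,19,20,21,22,23,24,25,26,27,28,29,30,31}
step 5: r0 <- (r3 % 4)               {0,1,2,3,4,5,6,7,8,9,10,11,12,13,14,15,16,17,18,19,20,21,22,23,24,25,26,27,28,29,30,31}
step 6: r1 <- 0                      {0,1,2,3,4,5,6,7,8,9,10,11,12,13,14,15,16,17,18,19,20,21,22,23,24,25,26,27,28,29,30,31}
step 7: eval (r1 < (1 + (tid // 4))) {0,1,2,3,4,5,6,7,8,9,10,11,12,13,14,15,16,17,18,19,20,21,22,23,24,25,26,27,28,29,30,31}
step 8: r3 <- tid                    {0,1,2,3,4,5,6,7,8,9,10,11,12,13,14,15,16,17,18,19,20,21,22,23,24,25,26,27,28,29,30,31}
step 9: r3 <- ((tid - -4) + r3)      {0,1,2,3,4,5,6,7,8,9,10,11,12,13,14,15,16,17,18,19,20,21,22,23,24,25,26,27,28,29,30,31}
step 10: r1 <- (r1 + 1)               {0,1,2,3,4,5,6,7,8,9,10,11,12,13,14,15,16,17,18,19,20,21,22,23,24,25,26,27,28,29,30,31}
step 11: eval (r1 < (1 + (tid // 4))) {0,1,2,3,4,5,6,7,8,9,10,11,12,13,14,15,16,17,18,19,20,21,22,23,24,25,26,27,28,29,30,31}
step 12: r3 <- tid                    {4,5,6,7,8,9,10,11,12,13,14,15,16,17,18,19,20,21,22,23,24,25,26,27,28,29,30,31}
step 13: r3 <- ((tid - -4) + r3)      {4,5,6,7,8,9,10,11,12,13,14,15,16,17,18,19,20,21,22,23,24,25,26,27,28,29,30,31}
step 14: r1 <- (r1 + 1)               {4,5,6,7,8,9,10,11,12,13,14,15,16,17,18,19,20,21,22,23,24,25,26,27,28,29,30,31}
step 15: eval (r1 < (1 + (tid // 4))) {4,5,6,7,8,9,10,11,12,13,14,15,16,17,18,19,20,21,22,23,24,25,26,27,28,29,30,31}
step 16: r3 <- tid                    {8,9,10,11,12,13,14,15,16,17,18,19,20,21,22,23,24,25,26,27,28,29,30,31}
step 17: r3 <- ((tid - -4) + r3)      {8,9,10,11,12,13,14,15,16,17,18,19,20,21,22,23,24,25,26,27,28,29,30,31}
step 18: r1 <- (r1 + 1)               {8,9,10,11,12,13,14,15,16,17,18,19,20,21,22,23,24,25,26,27,28,29,30,31}
step 19: eval (r1 < (1 + (tid // 4))) {8,9,10,11,12,13,14,15,16,17,18,19,20,21,22,23,24,25,26,27,28,29,30,31}
step 20: r3 <- tid                    {12,13,14,15,16,17,18,19,20,21,22,23,24,25,26,27,28,29,30,31}
step 21: r3 <- ((tid - -4) + r3)      {12,13,14,15,16,17,18,19,20,21,22,23,24,25,26,27,28,29,30,31}
step 22: r1 <- (r1 + 1)               {12,13,14,15,16,17,18,19,20,21,22,23,24,25,26,27,28,29,30,31}
step 23: eval (r1 < (1 + (tid // 4))) {12,13,14,15,16,17,18,19,20,21,22,23,24,25,26,27,28,29,30,31}
step 24: r3 <- tid                    {16,17,18,19,20,21,22,23,24,25,26,27,28,29,30,31}
step 25: r3 <- ((tid - -4) + r3)      {16,17,18,19,20,21,22,23,24,25,26,27,28,29,30,31}
step 26: r1 <- (r1 + 1)               {16,17,18,19,20,21,22,23,24,25,26,27,28,29,30,31}
step 27: eval (r1 < (1 + (tid // 4))) {16,17,18,19,20,21,22,23,24,25,26,27,28,29,30,31}
step 28: r3 <- tid                    {20,21,22,23,24,25,26,27,28,29,30,31}
step 29: r3 <- ((tid - -4) + r3)      {20,21,22,23,24,25,26,27,28,29,30,31}
step 30: r1 <- (r1 + 1)               {20,21,22,23,24,25,26,27,28,29,30,31}
step 31: eval (r1 < (1 + (tid // 4))) {20,21,22,23,24,25,26,27,28,29,30,31}
step 32: r3 <- tid                    {24,25,26,27,28,29,30,31}
step 33: r3 <- ((tid - -4) + r3)      {24,25,26,27,28,29,30,31}
step 34: r1 <- (r1 + 1)               {24,25,26,27,28,29,30,31}
step 35: eval (r1 < (1 + (tid // 4))) {24,25,26,27,28,29,30,31}
step 36: r3 <- tid                    {28,29,30,31}
step 37: r3 <- ((tid - -4) + r3)      {28,29,30,31}
step 38: r1 <- (r1 + 1)               {28,29,30,31}
step 39: eval (r1 < (1 + (tid // 4))) {28,29,30,31}
step 40: r3 <- -2                     {0,1,2,3,4,5,6,7,8,9,10,11,12,13,14,15,16,17,18,19,20,21,22,23,24,25,26,27,28,29,30,31}
step 41: r3 <- 2                      {0,1,2,3,4,5,6,7,8,9,10,11,12,13,14,15,16,17,18,19,20,21,22,23,24,25,26,27,28,29,30,31}
step 42: eval (r3 < (2 + (tid // 4))) {0,1,2,3,4,5,6,7,8,9,10,11,12,13,14,15,16,17,18,19,20,21,22,23,24,25,26,27,28,29,30,31}
step 43: r3 <- ((r1 + tid) // 2)      {4,5,6,7,8,9,10,11,12,13,14,15,16,17,18,19,20,21,22,23,24,25,26,27,28,29,30,31}
step 44: r3 <- (r3 + 3)               {4,5,6,7,8,9,10,11,12,13,14,15,16,17,18,19,20,21,22,23,24,25,26,27,28,29,30,31}
step 45: eval (r3 < (2 + (tid // 4))) {4,5,6,7,8,9,10,11,12,13,14,15,16,17,18,19,20,21,22,23,24,25,26,27,28,29,30,31}
step 46: r3 <- (max(-2, 4) + (tid - r3)) {0,1,2,3,4,5,6,7,8,9,10,11,12,13,14,15,16,17,18,19,20,21,22,23,24,25,26,27,28,29,30,31}
step 47: r0 <- 11                     {0,1,2,3,4,5,6,7,8,9,10,11,12,13,14,15,16,17,18,19,20,21,22,23,24,25,26,27,28,29,30,31}
step 48: r1 <- ((-1 + -3) // 5)       {0,1,2,3,4,5,6,7,8,9,10,11,12,13,14,15,16,17,18,19,20,21,22,23,24,25,26,27,28,29,30,31}

Answer: 49 steps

r1: -1,-1,-1,-1,-1,-1,-1,-1,-1,-1,-1,-1,-1,-1,-1,-1,-1,-1,-1,-1,-1,-1,-1,-1,-1,-1,-1,-1,-1,-1,-1,-1
r3: 2,3,4,5,2,3,3,4,4,4,5,5,5,6,6,7,7,7,8,8,8,9,9,10,10,10,11,11,11,12,12,13
r0: 11,11,11,11,11,11,11,11,11,11,11,11,11,11,11,11,11,11,11,11,11,11,11,11,11,11,11,11,11,11,11,11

steps = 49; useful = 1076; efficiency = 1076/1568 = 269/392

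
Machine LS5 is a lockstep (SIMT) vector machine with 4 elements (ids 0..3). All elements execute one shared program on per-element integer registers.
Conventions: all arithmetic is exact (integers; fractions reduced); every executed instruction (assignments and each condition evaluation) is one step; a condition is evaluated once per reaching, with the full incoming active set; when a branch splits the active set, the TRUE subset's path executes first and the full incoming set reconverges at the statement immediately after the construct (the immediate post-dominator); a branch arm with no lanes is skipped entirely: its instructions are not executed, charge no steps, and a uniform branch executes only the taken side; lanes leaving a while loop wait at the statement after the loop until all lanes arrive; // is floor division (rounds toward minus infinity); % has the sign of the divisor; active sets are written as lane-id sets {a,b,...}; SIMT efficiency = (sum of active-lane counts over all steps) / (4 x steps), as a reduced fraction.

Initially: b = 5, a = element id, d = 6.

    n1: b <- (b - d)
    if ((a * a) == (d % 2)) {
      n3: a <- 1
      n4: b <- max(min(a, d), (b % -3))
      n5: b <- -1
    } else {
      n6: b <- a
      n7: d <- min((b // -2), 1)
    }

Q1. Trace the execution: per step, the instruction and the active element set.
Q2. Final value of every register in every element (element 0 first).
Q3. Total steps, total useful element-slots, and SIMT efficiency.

step 0: b <- (b - d)                 {0,1,2,3}
step 1: eval ((a * a) == (d % 2))    {0,1,2,3}
step 2: a <- 1                       {0}
step 3: b <- max(min(a, d), (b % -3)) {0}
step 4: b <- -1                      {0}
step 5: b <- a                       {1,2,3}
step 6: d <- min((b // -2), 1)       {1,2,3}

Answer: 7 steps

b: -1,1,2,3
a: 1,1,2,3
d: 6,-1,-1,-2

steps = 7; useful = 17; efficiency = 17/28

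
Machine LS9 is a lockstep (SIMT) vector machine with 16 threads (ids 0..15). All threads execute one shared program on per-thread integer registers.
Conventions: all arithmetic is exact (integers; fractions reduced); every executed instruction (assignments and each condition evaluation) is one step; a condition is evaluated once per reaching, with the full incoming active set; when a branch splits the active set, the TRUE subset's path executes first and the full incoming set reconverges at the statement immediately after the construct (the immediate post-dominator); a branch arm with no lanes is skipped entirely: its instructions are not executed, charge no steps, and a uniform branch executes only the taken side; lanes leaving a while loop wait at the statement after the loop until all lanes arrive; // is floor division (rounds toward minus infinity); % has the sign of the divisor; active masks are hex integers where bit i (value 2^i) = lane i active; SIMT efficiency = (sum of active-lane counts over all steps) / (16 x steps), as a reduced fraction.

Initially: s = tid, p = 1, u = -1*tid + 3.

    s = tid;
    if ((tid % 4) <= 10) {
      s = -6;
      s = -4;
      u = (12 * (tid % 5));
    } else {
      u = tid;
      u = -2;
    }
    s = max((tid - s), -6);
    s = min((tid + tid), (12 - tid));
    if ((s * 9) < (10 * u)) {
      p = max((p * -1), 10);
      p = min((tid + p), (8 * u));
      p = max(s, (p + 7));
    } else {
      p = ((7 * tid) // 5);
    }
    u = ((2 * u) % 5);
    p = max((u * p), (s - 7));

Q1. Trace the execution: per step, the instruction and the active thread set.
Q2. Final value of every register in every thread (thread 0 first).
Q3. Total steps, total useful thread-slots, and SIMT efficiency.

step 0: s <- tid                     0xffff
step 1: eval ((tid % 4) <= 10)       0xffff
step 2: s <- -6                      0xffff
step 3: s <- -4                      0xffff
step 4: u <- (12 * (tid % 5))        0xffff
step 5: s <- max((tid - s), -6)      0xffff
step 6: s <- min((tid + tid), (12 - tid)) 0xffff
step 7: eval ((s * 9) < (10 * u))    0xffff
step 8: p <- max((p * -1), 10)       0xfbde
step 9: p <- min((tid + p), (8 * u)) 0xfbde
step 10: p <- max(s, (p + 7))         0xfbde
step 11: p <- ((7 * tid) // 5)        0x0421
step 12: u <- ((2 * u) % 5)           0xffff
step 13: p <- max((u * p), (s - 7))   0xffff

Answer: 14 steps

s: 0,2,4,6,8,7,6,5,4,3,2,1,0,-1,-2,-3
p: 0,72,57,40,21,0,92,72,50,26,0,112,87,60,31,0
u: 0,4,3,2,1,0,4,3,2,1,0,4,3,2,1,0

steps = 14; useful = 202; efficiency = 202/224 = 101/112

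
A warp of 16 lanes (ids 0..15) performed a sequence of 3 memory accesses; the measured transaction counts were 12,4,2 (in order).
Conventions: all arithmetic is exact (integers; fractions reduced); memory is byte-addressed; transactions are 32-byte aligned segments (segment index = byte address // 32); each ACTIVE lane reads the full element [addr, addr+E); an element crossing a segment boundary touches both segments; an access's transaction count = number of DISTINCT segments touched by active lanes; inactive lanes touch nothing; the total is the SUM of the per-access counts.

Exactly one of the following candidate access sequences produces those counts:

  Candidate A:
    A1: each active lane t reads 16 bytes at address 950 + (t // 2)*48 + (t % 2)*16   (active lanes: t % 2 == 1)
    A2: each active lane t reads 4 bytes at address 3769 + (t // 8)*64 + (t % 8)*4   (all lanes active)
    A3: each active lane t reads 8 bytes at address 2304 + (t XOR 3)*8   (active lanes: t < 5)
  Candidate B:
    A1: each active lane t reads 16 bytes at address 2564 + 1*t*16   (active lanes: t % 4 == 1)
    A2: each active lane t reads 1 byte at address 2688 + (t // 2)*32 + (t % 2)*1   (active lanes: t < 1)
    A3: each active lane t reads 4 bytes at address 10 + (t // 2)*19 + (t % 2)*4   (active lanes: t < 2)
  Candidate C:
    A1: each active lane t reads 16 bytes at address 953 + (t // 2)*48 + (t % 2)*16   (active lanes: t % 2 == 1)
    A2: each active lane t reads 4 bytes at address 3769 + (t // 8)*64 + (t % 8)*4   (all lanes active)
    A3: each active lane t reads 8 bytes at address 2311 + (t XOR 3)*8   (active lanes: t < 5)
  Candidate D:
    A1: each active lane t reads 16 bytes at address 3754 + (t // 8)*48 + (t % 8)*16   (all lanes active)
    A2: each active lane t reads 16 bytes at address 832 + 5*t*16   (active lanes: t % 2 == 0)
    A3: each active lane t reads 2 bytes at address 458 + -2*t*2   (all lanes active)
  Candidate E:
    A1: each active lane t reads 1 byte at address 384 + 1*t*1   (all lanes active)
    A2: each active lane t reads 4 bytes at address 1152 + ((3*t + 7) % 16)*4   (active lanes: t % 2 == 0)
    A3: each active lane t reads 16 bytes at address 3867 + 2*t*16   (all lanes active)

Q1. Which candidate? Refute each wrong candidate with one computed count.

B: A1 gives 8 transactions, not 12
C: A3 gives 3 transactions, not 2
D: A1 gives 6 transactions, not 12
E: A1 gives 1 transaction, not 12
A: all counts match (12,4,2)

Answer: A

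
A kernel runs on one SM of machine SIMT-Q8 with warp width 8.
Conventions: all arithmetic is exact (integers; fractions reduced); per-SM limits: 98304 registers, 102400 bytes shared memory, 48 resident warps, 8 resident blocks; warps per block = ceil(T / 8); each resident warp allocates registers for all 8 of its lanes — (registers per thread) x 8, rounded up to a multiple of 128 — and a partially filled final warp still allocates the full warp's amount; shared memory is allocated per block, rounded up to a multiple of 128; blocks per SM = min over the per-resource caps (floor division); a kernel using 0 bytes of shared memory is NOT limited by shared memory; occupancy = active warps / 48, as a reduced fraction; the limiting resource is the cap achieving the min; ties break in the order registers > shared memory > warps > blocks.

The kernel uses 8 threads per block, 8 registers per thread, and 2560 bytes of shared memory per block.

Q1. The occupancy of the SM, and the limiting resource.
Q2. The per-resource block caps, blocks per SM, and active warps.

Answer: occupancy 1/6, limited by blocks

registers: 768 blocks
shared memory: 40 blocks
warps: 48 blocks
blocks: 8 blocks

Answer: 8 blocks, 8 active warps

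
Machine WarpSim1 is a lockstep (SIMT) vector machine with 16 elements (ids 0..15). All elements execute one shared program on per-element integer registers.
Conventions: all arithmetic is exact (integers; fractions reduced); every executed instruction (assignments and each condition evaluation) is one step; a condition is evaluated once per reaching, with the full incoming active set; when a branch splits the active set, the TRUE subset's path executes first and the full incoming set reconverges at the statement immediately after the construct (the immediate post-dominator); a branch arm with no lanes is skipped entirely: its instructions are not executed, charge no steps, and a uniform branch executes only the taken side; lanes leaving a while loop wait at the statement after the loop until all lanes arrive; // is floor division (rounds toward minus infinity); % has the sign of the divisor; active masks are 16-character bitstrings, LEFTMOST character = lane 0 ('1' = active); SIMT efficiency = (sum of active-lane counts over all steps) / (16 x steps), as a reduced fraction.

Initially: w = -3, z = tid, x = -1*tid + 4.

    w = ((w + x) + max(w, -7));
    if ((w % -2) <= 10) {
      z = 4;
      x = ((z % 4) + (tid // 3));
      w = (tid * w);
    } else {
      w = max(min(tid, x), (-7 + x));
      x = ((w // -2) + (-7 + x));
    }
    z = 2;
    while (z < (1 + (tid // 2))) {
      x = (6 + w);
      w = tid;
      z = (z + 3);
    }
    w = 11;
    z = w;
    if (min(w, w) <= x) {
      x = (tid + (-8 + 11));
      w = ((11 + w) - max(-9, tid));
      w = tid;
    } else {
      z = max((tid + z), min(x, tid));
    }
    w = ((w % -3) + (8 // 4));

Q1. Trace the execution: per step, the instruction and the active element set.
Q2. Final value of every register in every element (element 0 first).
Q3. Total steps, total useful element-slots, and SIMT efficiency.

step 0: w <- ((w + x) + max(w, -7))  1111111111111111
step 1: eval ((w % -2) <= 10)        1111111111111111
step 2: z <- 4                       1111111111111111
step 3: x <- ((z % 4) + (tid // 3))  1111111111111111
step 4: w <- (tid * w)               1111111111111111
step 5: z <- 2                       1111111111111111
step 6: eval (z < (1 + (tid // 2)))  1111111111111111
step 7: x <- (6 + w)                 0000111111111111
step 8: w <- tid                     0000111111111111
step 9: z <- (z + 3)                 0000111111111111
step 10: eval (z < (1 + (tid // 2)))  0000111111111111
step 11: x <- (6 + w)                 0000000000111111
step 12: w <- tid                     0000000000111111
step 13: z <- (z + 3)                 0000000000111111
step 14: eval (z < (1 + (tid // 2)))  0000000000111111
step 15: w <- 11                      1111111111111111
step 16: z <- w                       1111111111111111
step 17: eval (min(w, w) <= x)        1111111111111111
step 18: x <- (tid + (-8 + 11))       0000000000111111
step 19: w <- ((11 + w) - max(-9, tid)) 0000000000111111
step 20: w <- tid                     0000000000111111
step 21: z <- max((tid + z), min(x, tid)) 1111111111000000
step 22: w <- ((w % -3) + (8 // 4))   1111111111111111

Answer: 23 steps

w: 1,1,1,1,1,1,1,1,1,1,0,1,2,0,1,2
z: 11,12,13,14,15,16,17,18,19,20,11,11,11,11,11,11
x: 0,0,0,1,-18,-29,-42,-57,-74,-93,13,14,15,16,17,18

steps = 23; useful = 276; efficiency = 276/368 = 3/4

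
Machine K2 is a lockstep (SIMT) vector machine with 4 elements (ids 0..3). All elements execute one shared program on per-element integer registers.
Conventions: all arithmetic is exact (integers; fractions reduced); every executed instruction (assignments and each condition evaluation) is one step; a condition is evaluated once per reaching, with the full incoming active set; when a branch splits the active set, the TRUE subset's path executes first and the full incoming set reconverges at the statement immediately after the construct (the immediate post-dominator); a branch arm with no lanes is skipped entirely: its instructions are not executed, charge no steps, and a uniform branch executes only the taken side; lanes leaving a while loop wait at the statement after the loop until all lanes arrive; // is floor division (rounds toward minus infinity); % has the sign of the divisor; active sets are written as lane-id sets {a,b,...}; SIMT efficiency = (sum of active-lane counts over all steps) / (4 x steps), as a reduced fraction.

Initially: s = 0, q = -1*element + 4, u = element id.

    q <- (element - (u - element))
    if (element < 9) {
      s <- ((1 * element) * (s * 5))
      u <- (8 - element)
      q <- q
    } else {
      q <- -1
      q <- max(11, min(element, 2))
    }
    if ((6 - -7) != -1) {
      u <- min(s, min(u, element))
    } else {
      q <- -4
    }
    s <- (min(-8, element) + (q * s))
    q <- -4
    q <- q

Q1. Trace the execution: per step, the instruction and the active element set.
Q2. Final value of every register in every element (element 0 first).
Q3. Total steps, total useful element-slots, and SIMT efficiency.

step 0: q <- (element - (u - element)) {0,1,2,3}
step 1: eval (element < 9)           {0,1,2,3}
step 2: s <- ((1 * element) * (s * 5)) {0,1,2,3}
step 3: u <- (8 - element)           {0,1,2,3}
step 4: q <- q                       {0,1,2,3}
step 5: eval ((6 - -7) != -1)        {0,1,2,3}
step 6: u <- min(s, min(u, element)) {0,1,2,3}
step 7: s <- (min(-8, element) + (q * s)) {0,1,2,3}
step 8: q <- -4                      {0,1,2,3}
step 9: q <- q                       {0,1,2,3}

Answer: 10 steps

s: -8,-8,-8,-8
q: -4,-4,-4,-4
u: 0,0,0,0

steps = 10; useful = 40; efficiency = 40/40 = 1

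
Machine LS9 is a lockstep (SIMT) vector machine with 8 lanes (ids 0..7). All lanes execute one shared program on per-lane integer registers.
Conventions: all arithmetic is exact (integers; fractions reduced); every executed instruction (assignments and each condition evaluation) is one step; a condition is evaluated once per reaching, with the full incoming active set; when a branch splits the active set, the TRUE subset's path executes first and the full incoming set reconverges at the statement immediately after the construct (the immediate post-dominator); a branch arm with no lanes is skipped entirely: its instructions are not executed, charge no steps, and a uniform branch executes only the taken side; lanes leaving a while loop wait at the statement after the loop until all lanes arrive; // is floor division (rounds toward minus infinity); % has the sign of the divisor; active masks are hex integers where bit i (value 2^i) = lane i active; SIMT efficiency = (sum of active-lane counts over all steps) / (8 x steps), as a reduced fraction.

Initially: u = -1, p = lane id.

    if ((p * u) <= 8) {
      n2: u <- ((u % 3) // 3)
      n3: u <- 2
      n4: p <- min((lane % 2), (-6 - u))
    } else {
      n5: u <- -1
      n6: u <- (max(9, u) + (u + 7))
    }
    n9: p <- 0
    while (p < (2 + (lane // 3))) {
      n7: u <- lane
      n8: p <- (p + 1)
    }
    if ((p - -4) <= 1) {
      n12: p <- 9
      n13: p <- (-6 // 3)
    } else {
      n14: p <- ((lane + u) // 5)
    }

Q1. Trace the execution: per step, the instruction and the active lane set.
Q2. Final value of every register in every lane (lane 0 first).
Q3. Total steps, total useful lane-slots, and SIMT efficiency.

step 0: eval ((p * u) <= 8)          0xff
step 1: u <- ((u % 3) // 3)          0xff
step 2: u <- 2                       0xff
step 3: p <- min((lane % 2), (-6 - u)) 0xff
step 4: p <- 0                       0xff
step 5: eval (p < (2 + (lane // 3))) 0xff
step 6: u <- lane                    0xff
step 7: p <- (p + 1)                 0xff
step 8: eval (p < (2 + (lane // 3))) 0xff
step 9: u <- lane                    0xff
step 10: p <- (p + 1)                 0xff
step 11: eval (p < (2 + (lane // 3))) 0xff
step 12: u <- lane                    0xf8
step 13: p <- (p + 1)                 0xf8
step 14: eval (p < (2 + (lane // 3))) 0xf8
step 15: u <- lane                    0xc0
step 16: p <- (p + 1)                 0xc0
step 17: eval (p < (2 + (lane // 3))) 0xc0
step 18: eval ((p - -4) <= 1)         0xff
step 19: p <- ((lane + u) // 5)       0xff

Answer: 20 steps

u: 0,1,2,3,4,5,6,7
p: 0,0,0,1,1,2,2,2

steps = 20; useful = 133; efficiency = 133/160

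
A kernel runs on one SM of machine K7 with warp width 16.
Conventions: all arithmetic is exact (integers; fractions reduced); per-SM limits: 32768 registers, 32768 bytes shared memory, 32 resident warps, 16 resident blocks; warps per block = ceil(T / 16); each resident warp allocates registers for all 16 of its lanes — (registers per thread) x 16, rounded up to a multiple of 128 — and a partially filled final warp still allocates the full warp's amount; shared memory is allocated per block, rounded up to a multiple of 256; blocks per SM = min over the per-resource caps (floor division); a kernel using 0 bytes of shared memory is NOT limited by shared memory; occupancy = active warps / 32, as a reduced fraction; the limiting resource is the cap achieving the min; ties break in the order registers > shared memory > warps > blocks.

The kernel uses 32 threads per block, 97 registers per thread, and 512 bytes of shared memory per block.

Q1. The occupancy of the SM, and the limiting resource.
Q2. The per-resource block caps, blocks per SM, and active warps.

Answer: occupancy 9/16, limited by registers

registers: 9 blocks
shared memory: 64 blocks
warps: 16 blocks
blocks: 16 blocks

Answer: 9 blocks, 18 active warps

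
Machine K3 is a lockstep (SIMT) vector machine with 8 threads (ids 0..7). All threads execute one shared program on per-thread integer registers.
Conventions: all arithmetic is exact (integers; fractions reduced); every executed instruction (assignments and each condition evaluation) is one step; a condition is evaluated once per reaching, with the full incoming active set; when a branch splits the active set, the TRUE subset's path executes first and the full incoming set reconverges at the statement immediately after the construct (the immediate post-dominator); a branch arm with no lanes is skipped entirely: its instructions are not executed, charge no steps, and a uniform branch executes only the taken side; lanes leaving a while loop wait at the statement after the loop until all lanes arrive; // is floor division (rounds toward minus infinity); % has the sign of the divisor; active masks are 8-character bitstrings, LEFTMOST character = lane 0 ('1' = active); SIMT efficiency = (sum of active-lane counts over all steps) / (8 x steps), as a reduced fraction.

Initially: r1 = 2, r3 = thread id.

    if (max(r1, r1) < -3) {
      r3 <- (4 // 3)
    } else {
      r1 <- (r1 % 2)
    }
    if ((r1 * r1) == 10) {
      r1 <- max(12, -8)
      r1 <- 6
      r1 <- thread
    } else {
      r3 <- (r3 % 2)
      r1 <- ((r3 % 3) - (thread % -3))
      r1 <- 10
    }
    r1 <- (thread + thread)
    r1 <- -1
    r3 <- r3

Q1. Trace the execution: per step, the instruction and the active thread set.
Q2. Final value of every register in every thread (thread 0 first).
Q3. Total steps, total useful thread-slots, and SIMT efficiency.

step 0: eval (max(r1, r1) < -3)      11111111
step 1: r1 <- (r1 % 2)               11111111
step 2: eval ((r1 * r1) == 10)       11111111
step 3: r3 <- (r3 % 2)               11111111
step 4: r1 <- ((r3 % 3) - (thread % -3)) 11111111
step 5: r1 <- 10                     11111111
step 6: r1 <- (thread + thread)      11111111
step 7: r1 <- -1                     11111111
step 8: r3 <- r3                     11111111

Answer: 9 steps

r1: -1,-1,-1,-1,-1,-1,-1,-1
r3: 0,1,0,1,0,1,0,1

steps = 9; useful = 72; efficiency = 72/72 = 1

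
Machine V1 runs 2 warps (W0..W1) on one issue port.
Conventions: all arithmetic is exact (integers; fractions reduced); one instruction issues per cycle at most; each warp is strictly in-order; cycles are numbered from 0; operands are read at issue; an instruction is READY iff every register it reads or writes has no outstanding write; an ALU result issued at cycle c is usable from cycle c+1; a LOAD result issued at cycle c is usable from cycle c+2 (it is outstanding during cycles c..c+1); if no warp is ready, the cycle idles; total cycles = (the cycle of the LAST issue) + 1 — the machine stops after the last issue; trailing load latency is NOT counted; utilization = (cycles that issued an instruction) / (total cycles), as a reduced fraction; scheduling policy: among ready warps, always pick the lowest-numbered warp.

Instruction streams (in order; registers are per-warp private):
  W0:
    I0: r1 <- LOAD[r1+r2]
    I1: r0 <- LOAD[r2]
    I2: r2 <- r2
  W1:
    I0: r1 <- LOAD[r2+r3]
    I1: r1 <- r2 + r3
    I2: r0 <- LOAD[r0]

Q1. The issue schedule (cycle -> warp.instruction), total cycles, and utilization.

cycle 0: W0.I0
cycle 1: W0.I1
cycle 2: W0.I2
cycle 3: W1.I0
cycle 4: idle
cycle 5: W1.I1
cycle 6: W1.I2

Answer: 7 cycles, utilization 6/7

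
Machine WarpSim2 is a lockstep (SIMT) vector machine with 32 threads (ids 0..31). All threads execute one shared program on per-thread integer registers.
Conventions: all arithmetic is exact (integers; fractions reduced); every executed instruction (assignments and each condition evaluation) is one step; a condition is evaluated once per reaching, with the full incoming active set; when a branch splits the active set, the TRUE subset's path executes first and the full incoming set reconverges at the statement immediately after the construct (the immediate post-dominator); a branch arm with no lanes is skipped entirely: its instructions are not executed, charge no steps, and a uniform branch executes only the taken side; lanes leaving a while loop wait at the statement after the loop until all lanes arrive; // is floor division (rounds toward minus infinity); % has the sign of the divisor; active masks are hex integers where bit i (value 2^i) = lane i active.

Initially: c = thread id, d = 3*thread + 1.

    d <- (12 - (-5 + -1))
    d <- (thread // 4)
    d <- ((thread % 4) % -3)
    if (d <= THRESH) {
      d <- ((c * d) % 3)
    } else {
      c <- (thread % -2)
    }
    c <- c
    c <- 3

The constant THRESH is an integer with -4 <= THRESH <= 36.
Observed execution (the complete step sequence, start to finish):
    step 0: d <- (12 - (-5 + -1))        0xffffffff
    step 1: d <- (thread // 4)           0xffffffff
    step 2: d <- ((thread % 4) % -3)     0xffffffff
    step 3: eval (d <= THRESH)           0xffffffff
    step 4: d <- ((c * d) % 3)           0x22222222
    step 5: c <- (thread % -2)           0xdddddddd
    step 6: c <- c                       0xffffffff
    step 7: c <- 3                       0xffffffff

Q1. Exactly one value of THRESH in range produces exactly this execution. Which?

Answer: THRESH = -2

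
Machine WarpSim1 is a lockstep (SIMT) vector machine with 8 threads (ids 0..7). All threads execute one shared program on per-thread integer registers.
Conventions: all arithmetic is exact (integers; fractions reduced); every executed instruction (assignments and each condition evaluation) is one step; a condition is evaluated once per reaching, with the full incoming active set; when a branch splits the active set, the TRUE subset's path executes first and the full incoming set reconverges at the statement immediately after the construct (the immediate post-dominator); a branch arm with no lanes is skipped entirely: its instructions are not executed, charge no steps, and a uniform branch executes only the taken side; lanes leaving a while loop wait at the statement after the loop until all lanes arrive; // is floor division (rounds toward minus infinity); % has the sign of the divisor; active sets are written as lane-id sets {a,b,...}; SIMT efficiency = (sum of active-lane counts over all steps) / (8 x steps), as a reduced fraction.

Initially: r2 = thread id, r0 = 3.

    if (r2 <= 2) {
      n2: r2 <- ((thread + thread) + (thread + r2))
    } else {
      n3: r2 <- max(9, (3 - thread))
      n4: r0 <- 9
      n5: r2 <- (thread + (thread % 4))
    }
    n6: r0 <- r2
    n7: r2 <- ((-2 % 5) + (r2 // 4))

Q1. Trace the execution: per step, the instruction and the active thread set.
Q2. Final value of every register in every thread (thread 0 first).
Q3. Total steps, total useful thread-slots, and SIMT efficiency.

step 0: eval (r2 <= 2)               {0,1,2,3,4,5,6,7}
step 1: r2 <- ((thread + thread) + (thread + r2)) {0,1,2}
step 2: r2 <- max(9, (3 - thread))   {3,4,5,6,7}
step 3: r0 <- 9                      {3,4,5,6,7}
step 4: r2 <- (thread + (thread % 4)) {3,4,5,6,7}
step 5: r0 <- r2                     {0,1,2,3,4,5,6,7}
step 6: r2 <- ((-2 % 5) + (r2 // 4)) {0,1,2,3,4,5,6,7}

Answer: 7 steps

r2: 3,4,5,4,4,4,5,5
r0: 0,4,8,6,4,6,8,10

steps = 7; useful = 42; efficiency = 42/56 = 3/4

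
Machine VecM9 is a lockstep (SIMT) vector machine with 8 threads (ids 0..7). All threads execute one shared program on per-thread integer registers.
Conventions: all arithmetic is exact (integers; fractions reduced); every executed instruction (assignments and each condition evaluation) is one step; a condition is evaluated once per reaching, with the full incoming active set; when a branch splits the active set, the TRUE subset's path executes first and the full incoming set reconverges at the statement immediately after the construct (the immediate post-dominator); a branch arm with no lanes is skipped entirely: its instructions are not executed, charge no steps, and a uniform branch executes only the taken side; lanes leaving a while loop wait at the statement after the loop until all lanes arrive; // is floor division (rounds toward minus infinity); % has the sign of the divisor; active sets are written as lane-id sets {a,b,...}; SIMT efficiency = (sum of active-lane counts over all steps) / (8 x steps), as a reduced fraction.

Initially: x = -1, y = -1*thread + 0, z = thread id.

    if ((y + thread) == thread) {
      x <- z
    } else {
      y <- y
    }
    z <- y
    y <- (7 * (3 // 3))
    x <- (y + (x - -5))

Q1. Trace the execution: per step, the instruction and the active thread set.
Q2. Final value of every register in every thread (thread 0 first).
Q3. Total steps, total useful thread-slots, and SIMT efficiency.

step 0: eval ((y + thread) == thread) {0,1,2,3,4,5,6,7}
step 1: x <- z                       {0}
step 2: y <- y                       {1,2,3,4,5,6,7}
step 3: z <- y                       {0,1,2,3,4,5,6,7}
step 4: y <- (7 * (3 // 3))          {0,1,2,3,4,5,6,7}
step 5: x <- (y + (x - -5))          {0,1,2,3,4,5,6,7}

Answer: 6 steps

x: 12,11,11,11,11,11,11,11
y: 7,7,7,7,7,7,7,7
z: 0,-1,-2,-3,-4,-5,-6,-7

steps = 6; useful = 40; efficiency = 40/48 = 5/6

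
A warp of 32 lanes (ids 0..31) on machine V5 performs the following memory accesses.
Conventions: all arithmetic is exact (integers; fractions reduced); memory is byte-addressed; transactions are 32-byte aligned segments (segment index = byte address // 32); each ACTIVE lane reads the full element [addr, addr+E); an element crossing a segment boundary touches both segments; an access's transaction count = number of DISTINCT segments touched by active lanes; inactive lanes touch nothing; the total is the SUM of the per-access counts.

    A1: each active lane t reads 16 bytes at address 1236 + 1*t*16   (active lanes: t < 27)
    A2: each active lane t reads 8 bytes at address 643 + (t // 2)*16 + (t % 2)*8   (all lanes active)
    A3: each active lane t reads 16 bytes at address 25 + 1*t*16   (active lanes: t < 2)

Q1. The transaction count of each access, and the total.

A1: 15 transactions
A2: 9 transactions
A3: 2 transactions

Answer: 15,9,2; total 26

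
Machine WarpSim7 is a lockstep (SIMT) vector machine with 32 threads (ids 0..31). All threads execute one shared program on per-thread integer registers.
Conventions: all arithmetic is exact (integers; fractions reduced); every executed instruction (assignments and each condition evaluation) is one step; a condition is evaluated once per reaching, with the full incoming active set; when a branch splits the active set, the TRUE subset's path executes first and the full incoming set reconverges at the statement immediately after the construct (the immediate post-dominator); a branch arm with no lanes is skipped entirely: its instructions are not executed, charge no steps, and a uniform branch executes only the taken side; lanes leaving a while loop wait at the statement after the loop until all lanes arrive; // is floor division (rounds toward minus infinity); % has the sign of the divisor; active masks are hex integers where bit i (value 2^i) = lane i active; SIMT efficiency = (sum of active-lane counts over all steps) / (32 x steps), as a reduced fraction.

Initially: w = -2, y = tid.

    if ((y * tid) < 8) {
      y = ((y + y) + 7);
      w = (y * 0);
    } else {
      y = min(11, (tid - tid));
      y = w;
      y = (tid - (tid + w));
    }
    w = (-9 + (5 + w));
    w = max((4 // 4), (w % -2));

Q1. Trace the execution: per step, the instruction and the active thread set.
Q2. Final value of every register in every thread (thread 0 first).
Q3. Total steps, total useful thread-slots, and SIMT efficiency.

step 0: eval ((y * tid) < 8)         0xffffffff
step 1: y <- ((y + y) + 7)           0x00000007
step 2: w <- (y * 0)                 0x00000007
step 3: y <- min(11, (tid - tid))    0xfffffff8
step 4: y <- w                       0xfffffff8
step 5: y <- (tid - (tid + w))       0xfffffff8
step 6: w <- (-9 + (5 + w))          0xffffffff
step 7: w <- max((4 // 4), (w % -2)) 0xffffffff

Answer: 8 steps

w: 1,1,1,1,1,1,1,1,1,1,1,1,1,1,1,1,1,1,1,1,1,1,1,1,1,1,1,1,1,1,1,1
y: 7,9,11,2,2,2,2,2,2,2,2,2,2,2,2,2,2,2,2,2,2,2,2,2,2,2,2,2,2,2,2,2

steps = 8; useful = 189; efficiency = 189/256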